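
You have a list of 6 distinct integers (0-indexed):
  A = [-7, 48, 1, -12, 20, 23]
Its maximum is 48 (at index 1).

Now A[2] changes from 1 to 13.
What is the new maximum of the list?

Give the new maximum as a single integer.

Old max = 48 (at index 1)
Change: A[2] 1 -> 13
Changed element was NOT the old max.
  New max = max(old_max, new_val) = max(48, 13) = 48

Answer: 48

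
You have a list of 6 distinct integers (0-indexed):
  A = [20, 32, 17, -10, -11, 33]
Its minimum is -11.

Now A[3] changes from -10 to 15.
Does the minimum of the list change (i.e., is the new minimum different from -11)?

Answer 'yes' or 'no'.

Answer: no

Derivation:
Old min = -11
Change: A[3] -10 -> 15
Changed element was NOT the min; min changes only if 15 < -11.
New min = -11; changed? no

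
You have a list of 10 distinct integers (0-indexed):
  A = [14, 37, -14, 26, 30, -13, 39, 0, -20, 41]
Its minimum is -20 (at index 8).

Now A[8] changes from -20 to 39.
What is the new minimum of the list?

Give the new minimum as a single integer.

Old min = -20 (at index 8)
Change: A[8] -20 -> 39
Changed element WAS the min. Need to check: is 39 still <= all others?
  Min of remaining elements: -14
  New min = min(39, -14) = -14

Answer: -14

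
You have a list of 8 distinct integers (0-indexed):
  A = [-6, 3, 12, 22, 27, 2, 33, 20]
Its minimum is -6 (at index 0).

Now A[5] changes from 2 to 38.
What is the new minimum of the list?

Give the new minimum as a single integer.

Old min = -6 (at index 0)
Change: A[5] 2 -> 38
Changed element was NOT the old min.
  New min = min(old_min, new_val) = min(-6, 38) = -6

Answer: -6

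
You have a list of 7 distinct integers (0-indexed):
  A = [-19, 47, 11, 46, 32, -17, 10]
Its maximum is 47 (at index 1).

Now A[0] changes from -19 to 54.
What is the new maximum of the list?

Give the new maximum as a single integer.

Answer: 54

Derivation:
Old max = 47 (at index 1)
Change: A[0] -19 -> 54
Changed element was NOT the old max.
  New max = max(old_max, new_val) = max(47, 54) = 54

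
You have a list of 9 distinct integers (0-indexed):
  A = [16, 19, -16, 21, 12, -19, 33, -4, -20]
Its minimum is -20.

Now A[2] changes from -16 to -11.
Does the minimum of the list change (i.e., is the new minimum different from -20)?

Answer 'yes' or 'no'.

Answer: no

Derivation:
Old min = -20
Change: A[2] -16 -> -11
Changed element was NOT the min; min changes only if -11 < -20.
New min = -20; changed? no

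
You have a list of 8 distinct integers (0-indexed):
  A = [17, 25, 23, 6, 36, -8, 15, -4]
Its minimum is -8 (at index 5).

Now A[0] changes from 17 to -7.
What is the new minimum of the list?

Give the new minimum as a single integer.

Old min = -8 (at index 5)
Change: A[0] 17 -> -7
Changed element was NOT the old min.
  New min = min(old_min, new_val) = min(-8, -7) = -8

Answer: -8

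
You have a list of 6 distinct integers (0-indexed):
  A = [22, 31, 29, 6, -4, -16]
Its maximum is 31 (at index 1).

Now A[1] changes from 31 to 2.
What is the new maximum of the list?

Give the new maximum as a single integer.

Old max = 31 (at index 1)
Change: A[1] 31 -> 2
Changed element WAS the max -> may need rescan.
  Max of remaining elements: 29
  New max = max(2, 29) = 29

Answer: 29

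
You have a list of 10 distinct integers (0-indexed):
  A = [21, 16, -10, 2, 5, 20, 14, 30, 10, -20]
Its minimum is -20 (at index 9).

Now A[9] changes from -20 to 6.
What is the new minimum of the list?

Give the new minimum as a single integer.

Old min = -20 (at index 9)
Change: A[9] -20 -> 6
Changed element WAS the min. Need to check: is 6 still <= all others?
  Min of remaining elements: -10
  New min = min(6, -10) = -10

Answer: -10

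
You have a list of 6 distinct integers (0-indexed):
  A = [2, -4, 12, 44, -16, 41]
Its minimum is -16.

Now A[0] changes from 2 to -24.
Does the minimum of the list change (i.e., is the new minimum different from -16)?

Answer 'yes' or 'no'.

Answer: yes

Derivation:
Old min = -16
Change: A[0] 2 -> -24
Changed element was NOT the min; min changes only if -24 < -16.
New min = -24; changed? yes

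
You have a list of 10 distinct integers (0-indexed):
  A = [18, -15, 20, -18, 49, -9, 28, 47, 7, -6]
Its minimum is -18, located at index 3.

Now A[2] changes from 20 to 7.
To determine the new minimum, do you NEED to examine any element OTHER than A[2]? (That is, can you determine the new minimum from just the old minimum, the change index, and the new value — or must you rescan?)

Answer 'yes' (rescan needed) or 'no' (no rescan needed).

Answer: no

Derivation:
Old min = -18 at index 3
Change at index 2: 20 -> 7
Index 2 was NOT the min. New min = min(-18, 7). No rescan of other elements needed.
Needs rescan: no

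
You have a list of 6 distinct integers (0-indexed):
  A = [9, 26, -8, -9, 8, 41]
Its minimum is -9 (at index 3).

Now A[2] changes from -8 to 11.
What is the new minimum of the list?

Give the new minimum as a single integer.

Answer: -9

Derivation:
Old min = -9 (at index 3)
Change: A[2] -8 -> 11
Changed element was NOT the old min.
  New min = min(old_min, new_val) = min(-9, 11) = -9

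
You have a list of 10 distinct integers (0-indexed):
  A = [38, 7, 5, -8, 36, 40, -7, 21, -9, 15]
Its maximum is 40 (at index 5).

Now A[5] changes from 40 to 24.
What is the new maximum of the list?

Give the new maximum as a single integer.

Answer: 38

Derivation:
Old max = 40 (at index 5)
Change: A[5] 40 -> 24
Changed element WAS the max -> may need rescan.
  Max of remaining elements: 38
  New max = max(24, 38) = 38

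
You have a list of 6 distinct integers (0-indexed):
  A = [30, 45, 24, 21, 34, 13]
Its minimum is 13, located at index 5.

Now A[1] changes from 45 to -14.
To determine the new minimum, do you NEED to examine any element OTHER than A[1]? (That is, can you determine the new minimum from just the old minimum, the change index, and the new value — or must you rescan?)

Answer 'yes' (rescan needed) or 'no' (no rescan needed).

Answer: no

Derivation:
Old min = 13 at index 5
Change at index 1: 45 -> -14
Index 1 was NOT the min. New min = min(13, -14). No rescan of other elements needed.
Needs rescan: no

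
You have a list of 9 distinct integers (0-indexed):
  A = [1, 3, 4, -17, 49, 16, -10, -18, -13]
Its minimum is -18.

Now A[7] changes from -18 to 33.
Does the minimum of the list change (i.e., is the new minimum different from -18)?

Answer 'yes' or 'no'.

Answer: yes

Derivation:
Old min = -18
Change: A[7] -18 -> 33
Changed element was the min; new min must be rechecked.
New min = -17; changed? yes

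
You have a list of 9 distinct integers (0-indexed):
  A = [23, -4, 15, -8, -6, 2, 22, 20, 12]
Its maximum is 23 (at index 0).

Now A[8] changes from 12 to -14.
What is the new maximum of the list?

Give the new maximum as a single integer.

Old max = 23 (at index 0)
Change: A[8] 12 -> -14
Changed element was NOT the old max.
  New max = max(old_max, new_val) = max(23, -14) = 23

Answer: 23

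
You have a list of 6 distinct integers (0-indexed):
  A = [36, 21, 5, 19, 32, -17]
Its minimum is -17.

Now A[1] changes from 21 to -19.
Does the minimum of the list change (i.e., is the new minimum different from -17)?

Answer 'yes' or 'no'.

Old min = -17
Change: A[1] 21 -> -19
Changed element was NOT the min; min changes only if -19 < -17.
New min = -19; changed? yes

Answer: yes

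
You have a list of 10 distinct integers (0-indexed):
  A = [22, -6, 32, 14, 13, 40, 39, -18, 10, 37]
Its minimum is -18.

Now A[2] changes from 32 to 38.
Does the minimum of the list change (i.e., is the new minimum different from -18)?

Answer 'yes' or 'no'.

Answer: no

Derivation:
Old min = -18
Change: A[2] 32 -> 38
Changed element was NOT the min; min changes only if 38 < -18.
New min = -18; changed? no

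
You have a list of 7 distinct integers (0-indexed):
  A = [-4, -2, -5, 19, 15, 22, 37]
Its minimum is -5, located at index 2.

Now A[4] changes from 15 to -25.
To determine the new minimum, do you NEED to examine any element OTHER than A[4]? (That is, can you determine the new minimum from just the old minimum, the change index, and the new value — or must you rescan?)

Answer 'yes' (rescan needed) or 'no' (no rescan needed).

Old min = -5 at index 2
Change at index 4: 15 -> -25
Index 4 was NOT the min. New min = min(-5, -25). No rescan of other elements needed.
Needs rescan: no

Answer: no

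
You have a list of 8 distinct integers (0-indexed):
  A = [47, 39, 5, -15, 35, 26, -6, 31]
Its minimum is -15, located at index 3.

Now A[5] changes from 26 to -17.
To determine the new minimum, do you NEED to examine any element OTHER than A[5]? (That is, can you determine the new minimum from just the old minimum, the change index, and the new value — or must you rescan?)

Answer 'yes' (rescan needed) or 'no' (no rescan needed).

Answer: no

Derivation:
Old min = -15 at index 3
Change at index 5: 26 -> -17
Index 5 was NOT the min. New min = min(-15, -17). No rescan of other elements needed.
Needs rescan: no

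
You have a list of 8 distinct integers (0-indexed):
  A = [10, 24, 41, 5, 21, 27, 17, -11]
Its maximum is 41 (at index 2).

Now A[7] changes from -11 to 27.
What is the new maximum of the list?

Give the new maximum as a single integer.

Old max = 41 (at index 2)
Change: A[7] -11 -> 27
Changed element was NOT the old max.
  New max = max(old_max, new_val) = max(41, 27) = 41

Answer: 41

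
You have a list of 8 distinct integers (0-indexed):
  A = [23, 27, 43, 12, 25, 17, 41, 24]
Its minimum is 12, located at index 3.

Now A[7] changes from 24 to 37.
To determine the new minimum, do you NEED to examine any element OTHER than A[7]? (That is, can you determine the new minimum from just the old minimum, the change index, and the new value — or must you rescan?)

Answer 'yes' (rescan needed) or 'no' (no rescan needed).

Old min = 12 at index 3
Change at index 7: 24 -> 37
Index 7 was NOT the min. New min = min(12, 37). No rescan of other elements needed.
Needs rescan: no

Answer: no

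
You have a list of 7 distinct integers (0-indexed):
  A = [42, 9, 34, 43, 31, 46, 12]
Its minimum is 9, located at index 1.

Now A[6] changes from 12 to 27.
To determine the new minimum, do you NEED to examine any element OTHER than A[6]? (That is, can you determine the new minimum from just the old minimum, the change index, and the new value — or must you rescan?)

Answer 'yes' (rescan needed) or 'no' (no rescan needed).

Answer: no

Derivation:
Old min = 9 at index 1
Change at index 6: 12 -> 27
Index 6 was NOT the min. New min = min(9, 27). No rescan of other elements needed.
Needs rescan: no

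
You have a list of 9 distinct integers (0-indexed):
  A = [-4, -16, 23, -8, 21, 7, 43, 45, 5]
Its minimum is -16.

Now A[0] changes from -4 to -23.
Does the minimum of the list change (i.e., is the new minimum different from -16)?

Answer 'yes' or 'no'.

Answer: yes

Derivation:
Old min = -16
Change: A[0] -4 -> -23
Changed element was NOT the min; min changes only if -23 < -16.
New min = -23; changed? yes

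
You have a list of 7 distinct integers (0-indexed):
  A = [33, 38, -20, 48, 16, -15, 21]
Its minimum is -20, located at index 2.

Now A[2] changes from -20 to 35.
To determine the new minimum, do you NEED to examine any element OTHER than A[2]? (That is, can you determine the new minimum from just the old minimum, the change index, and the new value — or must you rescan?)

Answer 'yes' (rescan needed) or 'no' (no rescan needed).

Answer: yes

Derivation:
Old min = -20 at index 2
Change at index 2: -20 -> 35
Index 2 WAS the min and new value 35 > old min -20. Must rescan other elements to find the new min.
Needs rescan: yes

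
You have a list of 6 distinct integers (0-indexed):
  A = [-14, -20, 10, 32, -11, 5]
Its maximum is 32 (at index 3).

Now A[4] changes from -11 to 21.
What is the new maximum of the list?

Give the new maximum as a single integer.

Old max = 32 (at index 3)
Change: A[4] -11 -> 21
Changed element was NOT the old max.
  New max = max(old_max, new_val) = max(32, 21) = 32

Answer: 32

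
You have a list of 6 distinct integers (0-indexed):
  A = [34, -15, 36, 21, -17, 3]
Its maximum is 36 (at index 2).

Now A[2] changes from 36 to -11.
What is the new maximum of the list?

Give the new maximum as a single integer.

Old max = 36 (at index 2)
Change: A[2] 36 -> -11
Changed element WAS the max -> may need rescan.
  Max of remaining elements: 34
  New max = max(-11, 34) = 34

Answer: 34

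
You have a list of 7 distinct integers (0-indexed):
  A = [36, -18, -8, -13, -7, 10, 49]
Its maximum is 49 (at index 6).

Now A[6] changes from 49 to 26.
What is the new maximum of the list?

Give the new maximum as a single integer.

Old max = 49 (at index 6)
Change: A[6] 49 -> 26
Changed element WAS the max -> may need rescan.
  Max of remaining elements: 36
  New max = max(26, 36) = 36

Answer: 36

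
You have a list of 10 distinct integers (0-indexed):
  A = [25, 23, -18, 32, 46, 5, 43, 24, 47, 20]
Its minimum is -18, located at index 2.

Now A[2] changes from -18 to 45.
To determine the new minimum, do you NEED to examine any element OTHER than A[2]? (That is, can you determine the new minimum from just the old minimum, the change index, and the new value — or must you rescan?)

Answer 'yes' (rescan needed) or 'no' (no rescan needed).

Old min = -18 at index 2
Change at index 2: -18 -> 45
Index 2 WAS the min and new value 45 > old min -18. Must rescan other elements to find the new min.
Needs rescan: yes

Answer: yes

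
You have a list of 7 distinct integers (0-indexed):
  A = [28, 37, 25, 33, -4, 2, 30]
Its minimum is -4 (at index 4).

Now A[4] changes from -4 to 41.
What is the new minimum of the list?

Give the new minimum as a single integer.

Answer: 2

Derivation:
Old min = -4 (at index 4)
Change: A[4] -4 -> 41
Changed element WAS the min. Need to check: is 41 still <= all others?
  Min of remaining elements: 2
  New min = min(41, 2) = 2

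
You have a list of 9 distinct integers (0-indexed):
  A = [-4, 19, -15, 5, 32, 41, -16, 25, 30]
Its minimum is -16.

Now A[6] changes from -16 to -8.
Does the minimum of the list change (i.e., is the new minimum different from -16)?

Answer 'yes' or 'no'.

Old min = -16
Change: A[6] -16 -> -8
Changed element was the min; new min must be rechecked.
New min = -15; changed? yes

Answer: yes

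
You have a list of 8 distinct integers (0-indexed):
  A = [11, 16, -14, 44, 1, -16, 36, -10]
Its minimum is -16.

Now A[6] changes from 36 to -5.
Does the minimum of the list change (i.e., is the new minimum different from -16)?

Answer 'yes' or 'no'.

Old min = -16
Change: A[6] 36 -> -5
Changed element was NOT the min; min changes only if -5 < -16.
New min = -16; changed? no

Answer: no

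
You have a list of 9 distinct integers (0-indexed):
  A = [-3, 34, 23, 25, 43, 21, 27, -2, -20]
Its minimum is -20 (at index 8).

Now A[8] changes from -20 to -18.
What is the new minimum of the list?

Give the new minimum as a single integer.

Old min = -20 (at index 8)
Change: A[8] -20 -> -18
Changed element WAS the min. Need to check: is -18 still <= all others?
  Min of remaining elements: -3
  New min = min(-18, -3) = -18

Answer: -18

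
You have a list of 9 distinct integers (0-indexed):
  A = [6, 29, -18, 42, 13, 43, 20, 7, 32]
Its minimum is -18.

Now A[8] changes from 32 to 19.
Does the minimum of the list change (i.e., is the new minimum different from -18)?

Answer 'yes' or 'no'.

Old min = -18
Change: A[8] 32 -> 19
Changed element was NOT the min; min changes only if 19 < -18.
New min = -18; changed? no

Answer: no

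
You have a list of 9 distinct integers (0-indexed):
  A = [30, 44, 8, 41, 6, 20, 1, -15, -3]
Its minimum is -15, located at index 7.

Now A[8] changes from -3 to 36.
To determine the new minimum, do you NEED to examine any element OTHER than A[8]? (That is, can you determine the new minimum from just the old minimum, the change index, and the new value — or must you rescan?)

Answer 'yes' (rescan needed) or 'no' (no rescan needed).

Answer: no

Derivation:
Old min = -15 at index 7
Change at index 8: -3 -> 36
Index 8 was NOT the min. New min = min(-15, 36). No rescan of other elements needed.
Needs rescan: no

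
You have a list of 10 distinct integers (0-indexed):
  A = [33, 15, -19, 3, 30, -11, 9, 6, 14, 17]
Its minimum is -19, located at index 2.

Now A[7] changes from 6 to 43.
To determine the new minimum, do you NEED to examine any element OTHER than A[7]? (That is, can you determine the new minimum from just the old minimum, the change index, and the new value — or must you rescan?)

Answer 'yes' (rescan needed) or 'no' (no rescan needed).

Answer: no

Derivation:
Old min = -19 at index 2
Change at index 7: 6 -> 43
Index 7 was NOT the min. New min = min(-19, 43). No rescan of other elements needed.
Needs rescan: no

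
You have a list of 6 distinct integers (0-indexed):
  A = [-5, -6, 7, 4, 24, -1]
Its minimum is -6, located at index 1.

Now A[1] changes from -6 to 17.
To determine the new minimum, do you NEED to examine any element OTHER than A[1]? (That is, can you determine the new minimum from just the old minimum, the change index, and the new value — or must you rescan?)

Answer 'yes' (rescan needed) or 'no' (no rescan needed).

Answer: yes

Derivation:
Old min = -6 at index 1
Change at index 1: -6 -> 17
Index 1 WAS the min and new value 17 > old min -6. Must rescan other elements to find the new min.
Needs rescan: yes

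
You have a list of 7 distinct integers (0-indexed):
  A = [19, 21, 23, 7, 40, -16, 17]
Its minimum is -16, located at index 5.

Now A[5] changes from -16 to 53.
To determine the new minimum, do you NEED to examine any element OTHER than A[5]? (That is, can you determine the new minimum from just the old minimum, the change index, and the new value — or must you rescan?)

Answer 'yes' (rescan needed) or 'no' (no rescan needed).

Old min = -16 at index 5
Change at index 5: -16 -> 53
Index 5 WAS the min and new value 53 > old min -16. Must rescan other elements to find the new min.
Needs rescan: yes

Answer: yes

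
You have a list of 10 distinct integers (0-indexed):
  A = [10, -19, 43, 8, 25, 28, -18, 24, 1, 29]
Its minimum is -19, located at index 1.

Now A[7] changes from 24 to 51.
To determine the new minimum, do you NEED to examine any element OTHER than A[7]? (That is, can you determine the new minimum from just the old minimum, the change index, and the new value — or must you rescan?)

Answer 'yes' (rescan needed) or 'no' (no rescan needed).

Old min = -19 at index 1
Change at index 7: 24 -> 51
Index 7 was NOT the min. New min = min(-19, 51). No rescan of other elements needed.
Needs rescan: no

Answer: no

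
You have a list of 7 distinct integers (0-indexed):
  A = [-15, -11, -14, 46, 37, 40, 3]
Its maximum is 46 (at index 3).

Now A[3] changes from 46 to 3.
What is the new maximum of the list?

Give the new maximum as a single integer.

Old max = 46 (at index 3)
Change: A[3] 46 -> 3
Changed element WAS the max -> may need rescan.
  Max of remaining elements: 40
  New max = max(3, 40) = 40

Answer: 40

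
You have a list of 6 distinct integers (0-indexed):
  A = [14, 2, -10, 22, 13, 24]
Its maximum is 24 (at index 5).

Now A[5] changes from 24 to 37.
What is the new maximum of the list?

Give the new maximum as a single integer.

Answer: 37

Derivation:
Old max = 24 (at index 5)
Change: A[5] 24 -> 37
Changed element WAS the max -> may need rescan.
  Max of remaining elements: 22
  New max = max(37, 22) = 37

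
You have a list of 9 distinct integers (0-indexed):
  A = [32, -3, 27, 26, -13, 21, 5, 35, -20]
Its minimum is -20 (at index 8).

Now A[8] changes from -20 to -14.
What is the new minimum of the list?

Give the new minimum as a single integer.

Old min = -20 (at index 8)
Change: A[8] -20 -> -14
Changed element WAS the min. Need to check: is -14 still <= all others?
  Min of remaining elements: -13
  New min = min(-14, -13) = -14

Answer: -14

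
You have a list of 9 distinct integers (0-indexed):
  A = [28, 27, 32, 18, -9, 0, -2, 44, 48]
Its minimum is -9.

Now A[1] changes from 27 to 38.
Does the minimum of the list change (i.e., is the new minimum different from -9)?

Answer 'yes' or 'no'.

Old min = -9
Change: A[1] 27 -> 38
Changed element was NOT the min; min changes only if 38 < -9.
New min = -9; changed? no

Answer: no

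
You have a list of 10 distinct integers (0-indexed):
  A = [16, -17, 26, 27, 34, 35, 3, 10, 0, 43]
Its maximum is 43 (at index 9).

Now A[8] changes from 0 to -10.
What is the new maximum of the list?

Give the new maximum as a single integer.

Answer: 43

Derivation:
Old max = 43 (at index 9)
Change: A[8] 0 -> -10
Changed element was NOT the old max.
  New max = max(old_max, new_val) = max(43, -10) = 43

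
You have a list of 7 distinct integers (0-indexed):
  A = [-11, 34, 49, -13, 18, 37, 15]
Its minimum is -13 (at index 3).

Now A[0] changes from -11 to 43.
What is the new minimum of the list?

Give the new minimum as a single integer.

Old min = -13 (at index 3)
Change: A[0] -11 -> 43
Changed element was NOT the old min.
  New min = min(old_min, new_val) = min(-13, 43) = -13

Answer: -13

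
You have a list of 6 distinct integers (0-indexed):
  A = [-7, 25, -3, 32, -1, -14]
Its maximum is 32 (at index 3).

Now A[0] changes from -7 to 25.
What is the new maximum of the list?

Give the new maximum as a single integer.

Answer: 32

Derivation:
Old max = 32 (at index 3)
Change: A[0] -7 -> 25
Changed element was NOT the old max.
  New max = max(old_max, new_val) = max(32, 25) = 32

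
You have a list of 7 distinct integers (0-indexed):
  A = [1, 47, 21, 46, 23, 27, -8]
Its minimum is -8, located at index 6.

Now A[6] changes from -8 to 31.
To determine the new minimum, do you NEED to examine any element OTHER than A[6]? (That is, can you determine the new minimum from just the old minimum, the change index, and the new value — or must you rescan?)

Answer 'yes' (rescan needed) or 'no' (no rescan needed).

Answer: yes

Derivation:
Old min = -8 at index 6
Change at index 6: -8 -> 31
Index 6 WAS the min and new value 31 > old min -8. Must rescan other elements to find the new min.
Needs rescan: yes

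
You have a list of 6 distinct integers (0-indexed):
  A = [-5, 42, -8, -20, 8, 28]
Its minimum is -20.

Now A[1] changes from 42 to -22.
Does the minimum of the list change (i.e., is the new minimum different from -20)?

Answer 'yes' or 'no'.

Old min = -20
Change: A[1] 42 -> -22
Changed element was NOT the min; min changes only if -22 < -20.
New min = -22; changed? yes

Answer: yes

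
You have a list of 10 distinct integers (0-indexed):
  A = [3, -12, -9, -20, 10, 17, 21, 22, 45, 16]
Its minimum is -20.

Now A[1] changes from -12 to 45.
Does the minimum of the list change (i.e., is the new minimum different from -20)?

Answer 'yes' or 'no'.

Answer: no

Derivation:
Old min = -20
Change: A[1] -12 -> 45
Changed element was NOT the min; min changes only if 45 < -20.
New min = -20; changed? no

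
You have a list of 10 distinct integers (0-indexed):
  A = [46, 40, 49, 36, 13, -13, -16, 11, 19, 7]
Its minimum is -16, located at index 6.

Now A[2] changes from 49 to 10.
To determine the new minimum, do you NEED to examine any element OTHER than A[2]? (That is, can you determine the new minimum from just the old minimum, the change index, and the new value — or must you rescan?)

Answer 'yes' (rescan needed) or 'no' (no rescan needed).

Answer: no

Derivation:
Old min = -16 at index 6
Change at index 2: 49 -> 10
Index 2 was NOT the min. New min = min(-16, 10). No rescan of other elements needed.
Needs rescan: no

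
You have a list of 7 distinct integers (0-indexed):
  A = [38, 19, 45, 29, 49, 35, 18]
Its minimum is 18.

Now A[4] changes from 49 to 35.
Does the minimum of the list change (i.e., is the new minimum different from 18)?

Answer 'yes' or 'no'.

Answer: no

Derivation:
Old min = 18
Change: A[4] 49 -> 35
Changed element was NOT the min; min changes only if 35 < 18.
New min = 18; changed? no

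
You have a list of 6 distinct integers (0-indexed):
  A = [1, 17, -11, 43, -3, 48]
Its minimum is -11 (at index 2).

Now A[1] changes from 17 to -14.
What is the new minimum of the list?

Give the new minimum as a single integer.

Answer: -14

Derivation:
Old min = -11 (at index 2)
Change: A[1] 17 -> -14
Changed element was NOT the old min.
  New min = min(old_min, new_val) = min(-11, -14) = -14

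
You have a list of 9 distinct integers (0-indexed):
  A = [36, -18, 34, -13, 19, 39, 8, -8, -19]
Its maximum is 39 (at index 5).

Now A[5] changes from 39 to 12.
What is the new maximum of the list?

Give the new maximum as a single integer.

Answer: 36

Derivation:
Old max = 39 (at index 5)
Change: A[5] 39 -> 12
Changed element WAS the max -> may need rescan.
  Max of remaining elements: 36
  New max = max(12, 36) = 36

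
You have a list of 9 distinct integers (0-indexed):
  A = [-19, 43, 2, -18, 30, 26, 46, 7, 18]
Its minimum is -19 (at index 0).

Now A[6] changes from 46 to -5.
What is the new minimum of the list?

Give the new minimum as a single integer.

Answer: -19

Derivation:
Old min = -19 (at index 0)
Change: A[6] 46 -> -5
Changed element was NOT the old min.
  New min = min(old_min, new_val) = min(-19, -5) = -19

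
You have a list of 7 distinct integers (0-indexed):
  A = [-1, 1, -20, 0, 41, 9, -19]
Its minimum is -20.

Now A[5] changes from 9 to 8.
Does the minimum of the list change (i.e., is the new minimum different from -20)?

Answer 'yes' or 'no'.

Answer: no

Derivation:
Old min = -20
Change: A[5] 9 -> 8
Changed element was NOT the min; min changes only if 8 < -20.
New min = -20; changed? no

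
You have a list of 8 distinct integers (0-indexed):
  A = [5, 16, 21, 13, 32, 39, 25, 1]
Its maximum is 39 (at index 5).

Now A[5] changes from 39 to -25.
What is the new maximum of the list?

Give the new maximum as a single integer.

Old max = 39 (at index 5)
Change: A[5] 39 -> -25
Changed element WAS the max -> may need rescan.
  Max of remaining elements: 32
  New max = max(-25, 32) = 32

Answer: 32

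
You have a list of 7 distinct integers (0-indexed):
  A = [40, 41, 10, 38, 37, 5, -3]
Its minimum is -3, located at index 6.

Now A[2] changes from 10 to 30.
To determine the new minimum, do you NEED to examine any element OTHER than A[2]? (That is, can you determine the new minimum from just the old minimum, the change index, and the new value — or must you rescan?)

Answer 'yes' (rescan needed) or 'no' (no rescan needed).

Answer: no

Derivation:
Old min = -3 at index 6
Change at index 2: 10 -> 30
Index 2 was NOT the min. New min = min(-3, 30). No rescan of other elements needed.
Needs rescan: no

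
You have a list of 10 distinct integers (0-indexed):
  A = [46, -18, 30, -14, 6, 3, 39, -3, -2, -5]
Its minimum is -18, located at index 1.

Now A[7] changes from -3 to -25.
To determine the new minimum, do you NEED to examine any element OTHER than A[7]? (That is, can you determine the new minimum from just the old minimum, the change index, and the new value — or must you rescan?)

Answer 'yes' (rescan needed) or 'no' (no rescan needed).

Old min = -18 at index 1
Change at index 7: -3 -> -25
Index 7 was NOT the min. New min = min(-18, -25). No rescan of other elements needed.
Needs rescan: no

Answer: no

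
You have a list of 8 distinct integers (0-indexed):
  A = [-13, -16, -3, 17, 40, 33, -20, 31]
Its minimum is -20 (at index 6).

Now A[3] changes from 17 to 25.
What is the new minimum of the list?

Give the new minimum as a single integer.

Answer: -20

Derivation:
Old min = -20 (at index 6)
Change: A[3] 17 -> 25
Changed element was NOT the old min.
  New min = min(old_min, new_val) = min(-20, 25) = -20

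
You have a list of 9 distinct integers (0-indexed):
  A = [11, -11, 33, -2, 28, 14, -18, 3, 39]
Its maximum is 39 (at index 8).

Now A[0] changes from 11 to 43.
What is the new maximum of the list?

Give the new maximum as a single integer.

Old max = 39 (at index 8)
Change: A[0] 11 -> 43
Changed element was NOT the old max.
  New max = max(old_max, new_val) = max(39, 43) = 43

Answer: 43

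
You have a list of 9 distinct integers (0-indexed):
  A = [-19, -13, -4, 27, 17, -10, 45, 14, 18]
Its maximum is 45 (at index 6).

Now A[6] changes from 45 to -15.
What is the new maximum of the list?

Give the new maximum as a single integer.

Answer: 27

Derivation:
Old max = 45 (at index 6)
Change: A[6] 45 -> -15
Changed element WAS the max -> may need rescan.
  Max of remaining elements: 27
  New max = max(-15, 27) = 27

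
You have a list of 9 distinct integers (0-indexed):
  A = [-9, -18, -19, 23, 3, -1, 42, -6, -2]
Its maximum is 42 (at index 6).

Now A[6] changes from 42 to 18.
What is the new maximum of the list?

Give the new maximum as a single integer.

Answer: 23

Derivation:
Old max = 42 (at index 6)
Change: A[6] 42 -> 18
Changed element WAS the max -> may need rescan.
  Max of remaining elements: 23
  New max = max(18, 23) = 23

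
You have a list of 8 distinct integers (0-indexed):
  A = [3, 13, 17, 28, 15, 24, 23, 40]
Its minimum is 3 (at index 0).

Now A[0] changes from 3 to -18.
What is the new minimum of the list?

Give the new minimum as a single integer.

Old min = 3 (at index 0)
Change: A[0] 3 -> -18
Changed element WAS the min. Need to check: is -18 still <= all others?
  Min of remaining elements: 13
  New min = min(-18, 13) = -18

Answer: -18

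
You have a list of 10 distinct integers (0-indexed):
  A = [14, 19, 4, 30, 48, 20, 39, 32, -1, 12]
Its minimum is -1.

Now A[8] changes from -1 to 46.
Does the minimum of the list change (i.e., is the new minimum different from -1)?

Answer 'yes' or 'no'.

Old min = -1
Change: A[8] -1 -> 46
Changed element was the min; new min must be rechecked.
New min = 4; changed? yes

Answer: yes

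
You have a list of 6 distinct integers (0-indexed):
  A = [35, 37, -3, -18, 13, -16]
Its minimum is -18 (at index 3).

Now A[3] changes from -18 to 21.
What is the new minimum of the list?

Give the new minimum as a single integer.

Answer: -16

Derivation:
Old min = -18 (at index 3)
Change: A[3] -18 -> 21
Changed element WAS the min. Need to check: is 21 still <= all others?
  Min of remaining elements: -16
  New min = min(21, -16) = -16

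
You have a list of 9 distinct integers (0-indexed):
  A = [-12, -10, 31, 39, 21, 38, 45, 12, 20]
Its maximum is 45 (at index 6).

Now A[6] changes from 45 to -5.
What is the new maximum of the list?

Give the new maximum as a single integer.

Old max = 45 (at index 6)
Change: A[6] 45 -> -5
Changed element WAS the max -> may need rescan.
  Max of remaining elements: 39
  New max = max(-5, 39) = 39

Answer: 39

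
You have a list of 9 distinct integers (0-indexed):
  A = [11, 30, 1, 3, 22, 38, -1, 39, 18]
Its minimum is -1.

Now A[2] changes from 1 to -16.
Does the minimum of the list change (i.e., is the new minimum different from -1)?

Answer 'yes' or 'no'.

Old min = -1
Change: A[2] 1 -> -16
Changed element was NOT the min; min changes only if -16 < -1.
New min = -16; changed? yes

Answer: yes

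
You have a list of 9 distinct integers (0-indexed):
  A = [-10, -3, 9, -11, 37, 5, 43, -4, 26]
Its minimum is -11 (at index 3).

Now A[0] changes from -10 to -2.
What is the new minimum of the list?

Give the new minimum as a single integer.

Old min = -11 (at index 3)
Change: A[0] -10 -> -2
Changed element was NOT the old min.
  New min = min(old_min, new_val) = min(-11, -2) = -11

Answer: -11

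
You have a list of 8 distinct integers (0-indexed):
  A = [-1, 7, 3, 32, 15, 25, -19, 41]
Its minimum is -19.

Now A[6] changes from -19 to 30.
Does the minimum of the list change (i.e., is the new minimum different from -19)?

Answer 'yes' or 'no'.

Answer: yes

Derivation:
Old min = -19
Change: A[6] -19 -> 30
Changed element was the min; new min must be rechecked.
New min = -1; changed? yes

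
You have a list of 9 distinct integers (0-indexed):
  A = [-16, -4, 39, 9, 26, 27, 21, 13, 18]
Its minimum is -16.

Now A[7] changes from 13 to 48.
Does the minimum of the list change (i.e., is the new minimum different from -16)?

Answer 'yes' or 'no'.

Answer: no

Derivation:
Old min = -16
Change: A[7] 13 -> 48
Changed element was NOT the min; min changes only if 48 < -16.
New min = -16; changed? no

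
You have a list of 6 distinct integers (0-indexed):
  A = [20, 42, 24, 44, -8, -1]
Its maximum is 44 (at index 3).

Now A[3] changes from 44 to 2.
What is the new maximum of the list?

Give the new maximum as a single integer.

Old max = 44 (at index 3)
Change: A[3] 44 -> 2
Changed element WAS the max -> may need rescan.
  Max of remaining elements: 42
  New max = max(2, 42) = 42

Answer: 42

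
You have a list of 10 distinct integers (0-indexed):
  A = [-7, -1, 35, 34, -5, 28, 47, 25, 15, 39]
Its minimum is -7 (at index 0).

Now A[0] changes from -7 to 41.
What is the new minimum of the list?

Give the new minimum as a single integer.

Old min = -7 (at index 0)
Change: A[0] -7 -> 41
Changed element WAS the min. Need to check: is 41 still <= all others?
  Min of remaining elements: -5
  New min = min(41, -5) = -5

Answer: -5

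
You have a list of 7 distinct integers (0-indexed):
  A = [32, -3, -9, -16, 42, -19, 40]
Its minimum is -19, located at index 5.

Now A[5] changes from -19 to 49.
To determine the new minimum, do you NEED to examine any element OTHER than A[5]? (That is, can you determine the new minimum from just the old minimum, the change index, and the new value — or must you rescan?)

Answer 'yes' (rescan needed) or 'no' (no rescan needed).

Old min = -19 at index 5
Change at index 5: -19 -> 49
Index 5 WAS the min and new value 49 > old min -19. Must rescan other elements to find the new min.
Needs rescan: yes

Answer: yes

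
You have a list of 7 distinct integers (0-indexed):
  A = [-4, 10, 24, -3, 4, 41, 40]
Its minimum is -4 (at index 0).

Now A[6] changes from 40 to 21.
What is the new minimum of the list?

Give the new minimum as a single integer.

Answer: -4

Derivation:
Old min = -4 (at index 0)
Change: A[6] 40 -> 21
Changed element was NOT the old min.
  New min = min(old_min, new_val) = min(-4, 21) = -4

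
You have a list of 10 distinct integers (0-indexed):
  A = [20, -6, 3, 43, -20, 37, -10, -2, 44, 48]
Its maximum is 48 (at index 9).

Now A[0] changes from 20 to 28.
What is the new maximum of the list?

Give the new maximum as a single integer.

Answer: 48

Derivation:
Old max = 48 (at index 9)
Change: A[0] 20 -> 28
Changed element was NOT the old max.
  New max = max(old_max, new_val) = max(48, 28) = 48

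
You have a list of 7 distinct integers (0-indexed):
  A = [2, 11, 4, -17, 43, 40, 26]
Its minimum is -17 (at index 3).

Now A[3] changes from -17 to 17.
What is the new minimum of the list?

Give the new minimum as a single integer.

Answer: 2

Derivation:
Old min = -17 (at index 3)
Change: A[3] -17 -> 17
Changed element WAS the min. Need to check: is 17 still <= all others?
  Min of remaining elements: 2
  New min = min(17, 2) = 2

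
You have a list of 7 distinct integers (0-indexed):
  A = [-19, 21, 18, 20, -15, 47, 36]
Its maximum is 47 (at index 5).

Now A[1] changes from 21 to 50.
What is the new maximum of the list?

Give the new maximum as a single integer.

Old max = 47 (at index 5)
Change: A[1] 21 -> 50
Changed element was NOT the old max.
  New max = max(old_max, new_val) = max(47, 50) = 50

Answer: 50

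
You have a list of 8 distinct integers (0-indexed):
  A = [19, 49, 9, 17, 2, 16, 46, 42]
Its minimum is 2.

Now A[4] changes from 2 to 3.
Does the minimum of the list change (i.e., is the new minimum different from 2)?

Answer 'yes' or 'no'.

Answer: yes

Derivation:
Old min = 2
Change: A[4] 2 -> 3
Changed element was the min; new min must be rechecked.
New min = 3; changed? yes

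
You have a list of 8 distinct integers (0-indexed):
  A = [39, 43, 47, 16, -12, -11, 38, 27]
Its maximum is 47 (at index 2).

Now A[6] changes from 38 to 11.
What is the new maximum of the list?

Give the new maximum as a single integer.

Answer: 47

Derivation:
Old max = 47 (at index 2)
Change: A[6] 38 -> 11
Changed element was NOT the old max.
  New max = max(old_max, new_val) = max(47, 11) = 47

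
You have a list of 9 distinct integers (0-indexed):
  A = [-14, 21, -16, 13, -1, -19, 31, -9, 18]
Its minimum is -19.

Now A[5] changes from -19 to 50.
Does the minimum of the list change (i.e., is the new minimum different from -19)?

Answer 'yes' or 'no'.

Old min = -19
Change: A[5] -19 -> 50
Changed element was the min; new min must be rechecked.
New min = -16; changed? yes

Answer: yes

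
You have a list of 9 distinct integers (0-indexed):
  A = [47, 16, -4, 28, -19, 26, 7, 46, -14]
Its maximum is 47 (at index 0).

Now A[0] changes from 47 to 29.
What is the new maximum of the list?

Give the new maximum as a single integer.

Answer: 46

Derivation:
Old max = 47 (at index 0)
Change: A[0] 47 -> 29
Changed element WAS the max -> may need rescan.
  Max of remaining elements: 46
  New max = max(29, 46) = 46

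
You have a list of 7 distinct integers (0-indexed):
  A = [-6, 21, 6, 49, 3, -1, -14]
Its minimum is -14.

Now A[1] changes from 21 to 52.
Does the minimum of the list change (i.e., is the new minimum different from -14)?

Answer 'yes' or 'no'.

Old min = -14
Change: A[1] 21 -> 52
Changed element was NOT the min; min changes only if 52 < -14.
New min = -14; changed? no

Answer: no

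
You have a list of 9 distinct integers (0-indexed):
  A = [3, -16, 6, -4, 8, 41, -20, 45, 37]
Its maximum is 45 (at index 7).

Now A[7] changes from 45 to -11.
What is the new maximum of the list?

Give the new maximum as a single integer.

Answer: 41

Derivation:
Old max = 45 (at index 7)
Change: A[7] 45 -> -11
Changed element WAS the max -> may need rescan.
  Max of remaining elements: 41
  New max = max(-11, 41) = 41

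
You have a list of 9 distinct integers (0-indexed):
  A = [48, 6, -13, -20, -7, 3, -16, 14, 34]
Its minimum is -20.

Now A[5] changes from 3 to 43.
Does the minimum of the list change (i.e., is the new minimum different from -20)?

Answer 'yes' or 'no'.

Answer: no

Derivation:
Old min = -20
Change: A[5] 3 -> 43
Changed element was NOT the min; min changes only if 43 < -20.
New min = -20; changed? no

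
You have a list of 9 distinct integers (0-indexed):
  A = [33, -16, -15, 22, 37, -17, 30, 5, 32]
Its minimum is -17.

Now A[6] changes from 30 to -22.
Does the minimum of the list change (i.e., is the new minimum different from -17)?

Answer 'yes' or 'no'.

Old min = -17
Change: A[6] 30 -> -22
Changed element was NOT the min; min changes only if -22 < -17.
New min = -22; changed? yes

Answer: yes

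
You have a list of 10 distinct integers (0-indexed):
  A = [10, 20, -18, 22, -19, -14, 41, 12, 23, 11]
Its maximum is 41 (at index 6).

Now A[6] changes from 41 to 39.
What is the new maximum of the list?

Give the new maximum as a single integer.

Answer: 39

Derivation:
Old max = 41 (at index 6)
Change: A[6] 41 -> 39
Changed element WAS the max -> may need rescan.
  Max of remaining elements: 23
  New max = max(39, 23) = 39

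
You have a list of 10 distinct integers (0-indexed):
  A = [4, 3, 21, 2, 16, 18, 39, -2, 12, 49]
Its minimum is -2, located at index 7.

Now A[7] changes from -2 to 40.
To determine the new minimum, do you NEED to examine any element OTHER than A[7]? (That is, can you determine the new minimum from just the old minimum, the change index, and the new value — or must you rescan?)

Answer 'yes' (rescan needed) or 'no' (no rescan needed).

Old min = -2 at index 7
Change at index 7: -2 -> 40
Index 7 WAS the min and new value 40 > old min -2. Must rescan other elements to find the new min.
Needs rescan: yes

Answer: yes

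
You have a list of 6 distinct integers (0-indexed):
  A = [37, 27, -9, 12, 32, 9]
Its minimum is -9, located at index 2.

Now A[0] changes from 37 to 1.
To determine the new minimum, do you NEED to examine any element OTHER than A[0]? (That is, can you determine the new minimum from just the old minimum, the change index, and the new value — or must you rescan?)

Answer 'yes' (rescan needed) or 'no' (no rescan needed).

Answer: no

Derivation:
Old min = -9 at index 2
Change at index 0: 37 -> 1
Index 0 was NOT the min. New min = min(-9, 1). No rescan of other elements needed.
Needs rescan: no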